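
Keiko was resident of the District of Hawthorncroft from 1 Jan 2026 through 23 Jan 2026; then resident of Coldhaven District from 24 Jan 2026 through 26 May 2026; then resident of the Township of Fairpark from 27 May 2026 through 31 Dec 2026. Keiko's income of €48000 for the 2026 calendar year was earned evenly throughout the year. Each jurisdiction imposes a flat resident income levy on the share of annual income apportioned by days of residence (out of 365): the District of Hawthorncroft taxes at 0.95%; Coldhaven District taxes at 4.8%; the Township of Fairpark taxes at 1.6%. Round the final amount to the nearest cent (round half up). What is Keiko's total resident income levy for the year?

The District of Hawthorncroft, 1 Jan – 23 Jan 2026: 23 days → €48000 × 0.95% × 23/365 = €28.7342
Coldhaven District, 24 Jan – 26 May 2026: 123 days → €48000 × 4.8% × 123/365 = €776.4164
The Township of Fairpark, 27 May – 31 Dec 2026: 219 days → €48000 × 1.6% × 219/365 = €460.8000
Total = €1265.9507

€1265.95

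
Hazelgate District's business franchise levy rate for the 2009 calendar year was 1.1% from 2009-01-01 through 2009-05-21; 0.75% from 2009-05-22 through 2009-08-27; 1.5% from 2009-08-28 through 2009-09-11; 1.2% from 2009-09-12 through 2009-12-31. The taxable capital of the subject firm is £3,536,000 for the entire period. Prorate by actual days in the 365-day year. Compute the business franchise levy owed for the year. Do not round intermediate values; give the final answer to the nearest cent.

£37,229.72

2009-01-01 to 2009-05-21: 141 days at 1.1% → £3,536,000 × 1.1% × 141/365 = £15,025.5781
2009-05-22 to 2009-08-27: 98 days at 0.75% → £3,536,000 × 0.75% × 98/365 = £7,120.4384
2009-08-28 to 2009-09-11: 15 days at 1.5% → £3,536,000 × 1.5% × 15/365 = £2,179.7260
2009-09-12 to 2009-12-31: 111 days at 1.2% → £3,536,000 × 1.2% × 111/365 = £12,903.9781
Total = £37,229.7205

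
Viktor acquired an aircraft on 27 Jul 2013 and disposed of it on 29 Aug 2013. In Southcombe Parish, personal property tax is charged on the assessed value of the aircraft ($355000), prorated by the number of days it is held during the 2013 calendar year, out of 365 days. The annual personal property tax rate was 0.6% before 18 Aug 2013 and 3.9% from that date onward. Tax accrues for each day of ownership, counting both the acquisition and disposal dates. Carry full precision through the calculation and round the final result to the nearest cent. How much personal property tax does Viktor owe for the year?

27 Jul – 17 Aug 2013: 22 days at 0.6% → $355000 × 0.6% × 22/365 = $128.3836
18 Aug – 29 Aug 2013: 12 days at 3.9% → $355000 × 3.9% × 12/365 = $455.1781
Total = $583.5616

$583.56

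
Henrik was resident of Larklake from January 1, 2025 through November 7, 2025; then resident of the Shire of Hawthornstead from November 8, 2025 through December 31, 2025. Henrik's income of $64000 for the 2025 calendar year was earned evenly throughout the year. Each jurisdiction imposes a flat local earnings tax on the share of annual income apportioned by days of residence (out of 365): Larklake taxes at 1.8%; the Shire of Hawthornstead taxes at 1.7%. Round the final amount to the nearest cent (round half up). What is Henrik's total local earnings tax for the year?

$1142.53

Larklake, January 1 – November 7, 2025: 311 days → $64000 × 1.8% × 311/365 = $981.5671
The Shire of Hawthornstead, November 8 – December 31, 2025: 54 days → $64000 × 1.7% × 54/365 = $160.9644
Total = $1142.5315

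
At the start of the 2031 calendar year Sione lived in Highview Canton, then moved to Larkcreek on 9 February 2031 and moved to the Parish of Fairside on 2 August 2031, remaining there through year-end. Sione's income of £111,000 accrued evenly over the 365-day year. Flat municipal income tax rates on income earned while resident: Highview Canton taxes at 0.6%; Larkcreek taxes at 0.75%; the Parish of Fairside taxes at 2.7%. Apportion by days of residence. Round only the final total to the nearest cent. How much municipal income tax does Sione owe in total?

Highview Canton, 1 January – 8 February 2031: 39 days → £111,000 × 0.6% × 39/365 = £71.1616
Larkcreek, 9 February – 1 August 2031: 174 days → £111,000 × 0.75% × 174/365 = £396.8630
The Parish of Fairside, 2 August – 31 December 2031: 152 days → £111,000 × 2.7% × 152/365 = £1,248.0658
Total = £1,716.0904

£1,716.09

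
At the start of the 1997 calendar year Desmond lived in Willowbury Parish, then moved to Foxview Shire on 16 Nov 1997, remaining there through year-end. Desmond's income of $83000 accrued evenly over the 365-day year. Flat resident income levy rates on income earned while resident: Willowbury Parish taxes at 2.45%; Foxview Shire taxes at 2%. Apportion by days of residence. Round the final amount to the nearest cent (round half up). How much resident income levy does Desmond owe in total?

$1986.43

Willowbury Parish, 1 Jan – 15 Nov 1997: 319 days → $83000 × 2.45% × 319/365 = $1777.2233
Foxview Shire, 16 Nov – 31 Dec 1997: 46 days → $83000 × 2% × 46/365 = $209.2055
Total = $1986.4288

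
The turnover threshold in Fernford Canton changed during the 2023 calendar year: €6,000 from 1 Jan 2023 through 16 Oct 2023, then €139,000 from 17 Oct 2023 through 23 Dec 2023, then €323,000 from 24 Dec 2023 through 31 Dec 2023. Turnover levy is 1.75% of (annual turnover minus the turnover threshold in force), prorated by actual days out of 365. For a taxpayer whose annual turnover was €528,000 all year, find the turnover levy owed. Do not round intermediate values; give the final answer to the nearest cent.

€8,579.79

1 Jan – 16 Oct 2023: 289 days, exemption €6,000 → (€528,000 − €6,000) × 1.75% × 289/365 = €7,232.9178
17 Oct – 23 Dec 2023: 68 days, exemption €139,000 → (€528,000 − €139,000) × 1.75% × 68/365 = €1,268.2466
24 Dec – 31 Dec 2023: 8 days, exemption €323,000 → (€528,000 − €323,000) × 1.75% × 8/365 = €78.6301
Total = €8,579.7945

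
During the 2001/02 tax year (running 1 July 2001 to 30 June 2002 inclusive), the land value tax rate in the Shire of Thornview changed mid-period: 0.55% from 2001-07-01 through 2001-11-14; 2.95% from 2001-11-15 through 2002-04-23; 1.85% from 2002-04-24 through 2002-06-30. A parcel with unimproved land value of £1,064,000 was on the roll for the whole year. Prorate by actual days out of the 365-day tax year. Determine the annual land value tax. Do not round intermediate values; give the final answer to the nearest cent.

£19,622.78

2001-07-01 to 2001-11-14: 137 days at 0.55% → £1,064,000 × 0.55% × 137/365 = £2,196.5041
2001-11-15 to 2002-04-23: 160 days at 2.95% → £1,064,000 × 2.95% × 160/365 = £13,759.1233
2002-04-24 to 2002-06-30: 68 days at 1.85% → £1,064,000 × 1.85% × 68/365 = £3,667.1562
Total = £19,622.7836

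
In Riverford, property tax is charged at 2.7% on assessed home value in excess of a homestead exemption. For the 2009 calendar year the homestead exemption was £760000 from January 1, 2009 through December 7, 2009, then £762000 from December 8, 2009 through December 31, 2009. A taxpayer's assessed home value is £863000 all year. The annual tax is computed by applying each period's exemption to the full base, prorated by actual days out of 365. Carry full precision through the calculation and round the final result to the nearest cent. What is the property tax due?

£2777.45

January 1 – December 7, 2009: 341 days, exemption £760000 → (£863000 − £760000) × 2.7% × 341/365 = £2598.1397
December 8 – December 31, 2009: 24 days, exemption £762000 → (£863000 − £762000) × 2.7% × 24/365 = £179.3096
Total = £2777.4493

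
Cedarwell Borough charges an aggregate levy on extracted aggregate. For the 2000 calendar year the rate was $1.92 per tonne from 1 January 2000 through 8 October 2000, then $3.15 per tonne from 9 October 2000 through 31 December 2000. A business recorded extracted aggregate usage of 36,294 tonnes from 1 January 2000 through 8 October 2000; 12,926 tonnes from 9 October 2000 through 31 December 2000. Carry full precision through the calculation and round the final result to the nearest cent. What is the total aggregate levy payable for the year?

$110,401.38

1 January – 8 October 2000: 36,294 tonnes at $1.92/tonne → $69,684.48
9 October – 31 December 2000: 12,926 tonnes at $3.15/tonne → $40,716.90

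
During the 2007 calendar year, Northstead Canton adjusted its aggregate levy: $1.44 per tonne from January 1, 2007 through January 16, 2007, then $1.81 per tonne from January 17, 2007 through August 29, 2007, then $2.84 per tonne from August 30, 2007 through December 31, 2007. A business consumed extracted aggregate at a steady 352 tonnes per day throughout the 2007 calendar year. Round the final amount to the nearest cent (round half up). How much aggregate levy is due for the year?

January 1 – January 16, 2007: 16 days × 352 tonnes/day = 5,632 tonnes at $1.44/tonne → $8110.08
January 17 – August 29, 2007: 225 days × 352 tonnes/day = 79,200 tonnes at $1.81/tonne → $143352.00
August 30 – December 31, 2007: 124 days × 352 tonnes/day = 43,648 tonnes at $2.84/tonne → $123960.32

$275422.40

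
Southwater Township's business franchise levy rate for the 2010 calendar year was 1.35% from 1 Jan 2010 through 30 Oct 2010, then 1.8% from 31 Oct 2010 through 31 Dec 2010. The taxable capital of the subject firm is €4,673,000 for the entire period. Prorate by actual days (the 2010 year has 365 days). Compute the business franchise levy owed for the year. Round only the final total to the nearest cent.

€66,657.46

1 Jan – 30 Oct 2010: 303 days at 1.35% → €4,673,000 × 1.35% × 303/365 = €52,369.6068
31 Oct – 31 Dec 2010: 62 days at 1.8% → €4,673,000 × 1.8% × 62/365 = €14,287.8575
Total = €66,657.4644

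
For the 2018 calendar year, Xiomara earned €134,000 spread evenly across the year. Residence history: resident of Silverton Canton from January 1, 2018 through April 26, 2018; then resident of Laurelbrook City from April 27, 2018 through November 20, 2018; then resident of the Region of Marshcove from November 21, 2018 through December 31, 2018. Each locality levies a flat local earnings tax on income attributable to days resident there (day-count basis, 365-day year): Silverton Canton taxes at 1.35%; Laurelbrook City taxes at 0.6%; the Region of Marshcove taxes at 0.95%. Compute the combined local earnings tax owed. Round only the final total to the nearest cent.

€1,176.08

Silverton Canton, January 1 – April 26, 2018: 116 days → €134,000 × 1.35% × 116/365 = €574.9151
Laurelbrook City, April 27 – November 20, 2018: 208 days → €134,000 × 0.6% × 208/365 = €458.1699
The Region of Marshcove, November 21 – December 31, 2018: 41 days → €134,000 × 0.95% × 41/365 = €142.9945
Total = €1,176.0795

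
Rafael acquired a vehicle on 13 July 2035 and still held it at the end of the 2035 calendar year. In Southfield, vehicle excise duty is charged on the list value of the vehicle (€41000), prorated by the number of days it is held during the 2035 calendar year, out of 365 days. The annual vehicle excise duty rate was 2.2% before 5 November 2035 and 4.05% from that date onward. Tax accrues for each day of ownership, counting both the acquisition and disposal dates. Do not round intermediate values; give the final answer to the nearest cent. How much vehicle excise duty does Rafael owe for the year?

€543.50

13 July – 4 November 2035: 115 days at 2.2% → €41000 × 2.2% × 115/365 = €284.1918
5 November – 31 December 2035: 57 days at 4.05% → €41000 × 4.05% × 57/365 = €259.3110
Total = €543.5027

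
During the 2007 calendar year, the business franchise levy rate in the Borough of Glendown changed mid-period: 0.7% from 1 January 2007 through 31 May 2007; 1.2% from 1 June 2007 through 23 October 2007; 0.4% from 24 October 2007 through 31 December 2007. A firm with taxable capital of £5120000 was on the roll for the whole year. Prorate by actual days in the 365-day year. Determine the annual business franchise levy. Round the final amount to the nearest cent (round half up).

1 January – 31 May 2007: 151 days at 0.7% → £5120000 × 0.7% × 151/365 = £14826.9589
1 June – 23 October 2007: 145 days at 1.2% → £5120000 × 1.2% × 145/365 = £24407.6712
24 October – 31 December 2007: 69 days at 0.4% → £5120000 × 0.4% × 69/365 = £3871.5616
Total = £43106.1918

£43106.19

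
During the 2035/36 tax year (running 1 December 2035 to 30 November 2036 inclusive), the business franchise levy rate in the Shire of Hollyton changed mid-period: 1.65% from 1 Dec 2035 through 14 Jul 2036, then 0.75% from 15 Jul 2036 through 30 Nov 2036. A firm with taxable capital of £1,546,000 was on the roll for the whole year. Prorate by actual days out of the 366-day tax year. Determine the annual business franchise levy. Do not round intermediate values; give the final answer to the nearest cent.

1 Dec 2035 – 14 Jul 2036: 227 days at 1.65% → £1,546,000 × 1.65% × 227/366 = £15,821.1557
15 Jul – 30 Nov 2036: 139 days at 0.75% → £1,546,000 × 0.75% × 139/366 = £4,403.5656
Total = £20,224.7213

£20,224.72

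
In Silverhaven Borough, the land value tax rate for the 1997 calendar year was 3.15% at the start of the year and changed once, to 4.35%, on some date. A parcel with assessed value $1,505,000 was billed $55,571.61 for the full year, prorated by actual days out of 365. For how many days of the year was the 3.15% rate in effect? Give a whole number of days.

200 days

Let d = days at the first rate; then 365 − d days at the second rate.
$1,505,000 × [3.15%·d + 4.35%·(365−d)] / 365 = $55,571.61
Solving gives d = 200, so the new rate took effect on 20 July 1997.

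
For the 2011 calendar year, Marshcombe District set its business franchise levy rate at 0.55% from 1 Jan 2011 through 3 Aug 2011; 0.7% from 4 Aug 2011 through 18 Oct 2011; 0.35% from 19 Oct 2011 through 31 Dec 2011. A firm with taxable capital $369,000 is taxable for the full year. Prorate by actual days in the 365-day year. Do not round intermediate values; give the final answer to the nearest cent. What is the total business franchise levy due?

1 Jan – 3 Aug 2011: 215 days at 0.55% → $369,000 × 0.55% × 215/365 = $1,195.4589
4 Aug – 18 Oct 2011: 76 days at 0.7% → $369,000 × 0.7% × 76/365 = $537.8301
19 Oct – 31 Dec 2011: 74 days at 0.35% → $369,000 × 0.35% × 74/365 = $261.8384
Total = $1,995.1274

$1,995.13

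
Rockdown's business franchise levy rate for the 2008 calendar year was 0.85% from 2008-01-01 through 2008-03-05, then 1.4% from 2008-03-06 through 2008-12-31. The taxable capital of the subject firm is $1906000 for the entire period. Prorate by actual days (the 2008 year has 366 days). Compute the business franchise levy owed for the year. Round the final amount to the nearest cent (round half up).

2008-01-01 to 2008-03-05: 65 days at 0.85% → $1906000 × 0.85% × 65/366 = $2877.2268
2008-03-06 to 2008-12-31: 301 days at 1.4% → $1906000 × 1.4% × 301/366 = $21945.0383
Total = $24822.2650

$24822.27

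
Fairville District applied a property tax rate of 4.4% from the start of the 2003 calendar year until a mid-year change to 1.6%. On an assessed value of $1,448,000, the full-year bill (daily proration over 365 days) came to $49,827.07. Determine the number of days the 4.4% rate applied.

Let d = days at the first rate; then 365 − d days at the second rate.
$1,448,000 × [4.4%·d + 1.6%·(365−d)] / 365 = $49,827.07
Solving gives d = 240, so the new rate took effect on 29 August 2003.

240 days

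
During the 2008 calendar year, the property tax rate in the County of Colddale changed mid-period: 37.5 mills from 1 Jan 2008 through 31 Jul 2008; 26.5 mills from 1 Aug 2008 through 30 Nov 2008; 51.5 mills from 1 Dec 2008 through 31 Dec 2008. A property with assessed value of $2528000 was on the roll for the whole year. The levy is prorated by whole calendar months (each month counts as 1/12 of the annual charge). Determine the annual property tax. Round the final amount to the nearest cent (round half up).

$88480.00

1 Jan – 31 Jul 2008: 7 months at 37.5 mills → $2528000 × 3.75% × 7/12 = $55300.0000
1 Aug – 30 Nov 2008: 4 months at 26.5 mills → $2528000 × 2.65% × 4/12 = $22330.6667
1 Dec – 31 Dec 2008: 1 month at 51.5 mills → $2528000 × 5.15% × 1/12 = $10849.3333
Total = $88480.0000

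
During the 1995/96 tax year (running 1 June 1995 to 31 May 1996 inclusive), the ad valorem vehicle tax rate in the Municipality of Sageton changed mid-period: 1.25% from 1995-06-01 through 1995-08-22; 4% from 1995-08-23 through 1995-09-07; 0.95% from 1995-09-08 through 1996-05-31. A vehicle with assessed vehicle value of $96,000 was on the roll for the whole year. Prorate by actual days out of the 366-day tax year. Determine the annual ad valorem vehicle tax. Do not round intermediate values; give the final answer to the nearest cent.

1995-06-01 to 1995-08-22: 83 days at 1.25% → $96,000 × 1.25% × 83/366 = $272.1311
1995-08-23 to 1995-09-07: 16 days at 4% → $96,000 × 4% × 16/366 = $167.8689
1995-09-08 to 1996-05-31: 267 days at 0.95% → $96,000 × 0.95% × 267/366 = $665.3115
Total = $1,105.3115

$1,105.31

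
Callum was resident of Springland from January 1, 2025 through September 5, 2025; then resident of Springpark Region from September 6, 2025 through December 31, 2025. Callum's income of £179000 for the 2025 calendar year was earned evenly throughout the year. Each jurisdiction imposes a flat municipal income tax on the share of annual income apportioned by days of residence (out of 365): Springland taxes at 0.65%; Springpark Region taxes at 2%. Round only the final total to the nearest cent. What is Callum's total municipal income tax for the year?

£1938.10

Springland, January 1 – September 5, 2025: 248 days → £179000 × 0.65% × 248/365 = £790.5425
Springpark Region, September 6 – December 31, 2025: 117 days → £179000 × 2% × 117/365 = £1147.5616
Total = £1938.1041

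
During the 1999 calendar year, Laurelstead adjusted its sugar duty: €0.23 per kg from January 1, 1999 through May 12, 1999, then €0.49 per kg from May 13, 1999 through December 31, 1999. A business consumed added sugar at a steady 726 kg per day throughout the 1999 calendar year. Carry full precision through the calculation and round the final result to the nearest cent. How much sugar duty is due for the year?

January 1 – May 12, 1999: 132 days × 726 kg/day = 95,832 kg at €0.23/kg → €22041.36
May 13 – December 31, 1999: 233 days × 726 kg/day = 169,158 kg at €0.49/kg → €82887.42

€104928.78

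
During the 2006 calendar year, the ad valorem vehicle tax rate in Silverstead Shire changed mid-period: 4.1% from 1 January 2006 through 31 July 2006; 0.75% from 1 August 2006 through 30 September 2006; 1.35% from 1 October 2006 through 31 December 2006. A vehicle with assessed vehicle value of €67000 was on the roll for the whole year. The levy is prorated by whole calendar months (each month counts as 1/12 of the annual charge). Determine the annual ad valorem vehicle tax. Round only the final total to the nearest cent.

€1912.29

1 January – 31 July 2006: 7 months at 4.1% → €67000 × 4.1% × 7/12 = €1602.4167
1 August – 30 September 2006: 2 months at 0.75% → €67000 × 0.75% × 2/12 = €83.7500
1 October – 31 December 2006: 3 months at 1.35% → €67000 × 1.35% × 3/12 = €226.1250
Total = €1912.2917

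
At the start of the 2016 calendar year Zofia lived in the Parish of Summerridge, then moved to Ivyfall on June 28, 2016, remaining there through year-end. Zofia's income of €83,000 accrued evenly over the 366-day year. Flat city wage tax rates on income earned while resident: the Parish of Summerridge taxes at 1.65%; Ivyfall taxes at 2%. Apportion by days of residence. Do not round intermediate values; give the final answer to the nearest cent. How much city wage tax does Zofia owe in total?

€1,517.92

The Parish of Summerridge, January 1 – June 27, 2016: 179 days → €83,000 × 1.65% × 179/366 = €669.7828
Ivyfall, June 28 – December 31, 2016: 187 days → €83,000 × 2% × 187/366 = €848.1421
Total = €1,517.9249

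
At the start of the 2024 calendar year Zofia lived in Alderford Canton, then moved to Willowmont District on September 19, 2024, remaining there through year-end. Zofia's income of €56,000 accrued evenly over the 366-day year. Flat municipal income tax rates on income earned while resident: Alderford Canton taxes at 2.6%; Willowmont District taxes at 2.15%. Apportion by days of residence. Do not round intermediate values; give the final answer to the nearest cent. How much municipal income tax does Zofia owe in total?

Alderford Canton, January 1 – September 18, 2024: 262 days → €56,000 × 2.6% × 262/366 = €1,042.2732
Willowmont District, September 19 – December 31, 2024: 104 days → €56,000 × 2.15% × 104/366 = €342.1202
Total = €1,384.3934

€1,384.39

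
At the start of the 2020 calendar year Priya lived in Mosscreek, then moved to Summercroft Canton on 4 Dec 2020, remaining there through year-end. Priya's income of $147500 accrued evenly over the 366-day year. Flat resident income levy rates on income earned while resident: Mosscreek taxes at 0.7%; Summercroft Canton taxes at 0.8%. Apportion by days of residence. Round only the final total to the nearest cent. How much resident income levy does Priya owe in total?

Mosscreek, 1 Jan – 3 Dec 2020: 338 days → $147500 × 0.7% × 338/366 = $953.5109
Summercroft Canton, 4 Dec – 31 Dec 2020: 28 days → $147500 × 0.8% × 28/366 = $90.2732
Total = $1043.7842

$1043.78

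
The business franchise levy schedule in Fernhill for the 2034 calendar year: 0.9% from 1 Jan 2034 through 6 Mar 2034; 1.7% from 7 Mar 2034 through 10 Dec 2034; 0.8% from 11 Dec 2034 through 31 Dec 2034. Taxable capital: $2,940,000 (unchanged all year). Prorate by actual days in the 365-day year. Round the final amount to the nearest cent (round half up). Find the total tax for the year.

$44,269.15

1 Jan – 6 Mar 2034: 65 days at 0.9% → $2,940,000 × 0.9% × 65/365 = $4,712.0548
7 Mar – 10 Dec 2034: 279 days at 1.7% → $2,940,000 × 1.7% × 279/365 = $38,203.8904
11 Dec – 31 Dec 2034: 21 days at 0.8% → $2,940,000 × 0.8% × 21/365 = $1,353.2055
Total = $44,269.1507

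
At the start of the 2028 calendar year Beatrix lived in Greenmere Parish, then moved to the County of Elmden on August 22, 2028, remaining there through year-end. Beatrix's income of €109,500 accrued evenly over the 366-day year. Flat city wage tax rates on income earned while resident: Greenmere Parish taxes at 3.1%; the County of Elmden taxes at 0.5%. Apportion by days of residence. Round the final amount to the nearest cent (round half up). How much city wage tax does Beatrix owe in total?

Greenmere Parish, January 1 – August 21, 2028: 234 days → €109,500 × 3.1% × 234/366 = €2,170.2541
The County of Elmden, August 22 – December 31, 2028: 132 days → €109,500 × 0.5% × 132/366 = €197.4590
Total = €2,367.7131

€2,367.71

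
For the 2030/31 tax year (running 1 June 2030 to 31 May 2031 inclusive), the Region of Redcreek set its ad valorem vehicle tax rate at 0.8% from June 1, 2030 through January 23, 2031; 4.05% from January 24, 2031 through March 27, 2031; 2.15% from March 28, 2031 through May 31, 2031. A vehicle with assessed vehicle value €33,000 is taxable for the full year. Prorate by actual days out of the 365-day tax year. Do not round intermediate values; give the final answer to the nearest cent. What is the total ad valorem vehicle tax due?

€528.45

June 1, 2030 – January 23, 2031: 237 days at 0.8% → €33,000 × 0.8% × 237/365 = €171.4192
January 24 – March 27, 2031: 63 days at 4.05% → €33,000 × 4.05% × 63/365 = €230.6836
March 28 – May 31, 2031: 65 days at 2.15% → €33,000 × 2.15% × 65/365 = €126.3493
Total = €528.4521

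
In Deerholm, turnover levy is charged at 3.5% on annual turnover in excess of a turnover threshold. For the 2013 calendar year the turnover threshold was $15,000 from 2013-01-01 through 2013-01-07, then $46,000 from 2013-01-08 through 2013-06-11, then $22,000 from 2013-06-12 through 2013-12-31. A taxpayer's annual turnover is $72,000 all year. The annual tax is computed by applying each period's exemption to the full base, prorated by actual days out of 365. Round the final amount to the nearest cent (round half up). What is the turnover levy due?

$1,397.99

2013-01-01 to 2013-01-07: 7 days, exemption $15,000 → ($72,000 − $15,000) × 3.5% × 7/365 = $38.2603
2013-01-08 to 2013-06-11: 155 days, exemption $46,000 → ($72,000 − $46,000) × 3.5% × 155/365 = $386.4384
2013-06-12 to 2013-12-31: 203 days, exemption $22,000 → ($72,000 − $22,000) × 3.5% × 203/365 = $973.2877
Total = $1,397.9863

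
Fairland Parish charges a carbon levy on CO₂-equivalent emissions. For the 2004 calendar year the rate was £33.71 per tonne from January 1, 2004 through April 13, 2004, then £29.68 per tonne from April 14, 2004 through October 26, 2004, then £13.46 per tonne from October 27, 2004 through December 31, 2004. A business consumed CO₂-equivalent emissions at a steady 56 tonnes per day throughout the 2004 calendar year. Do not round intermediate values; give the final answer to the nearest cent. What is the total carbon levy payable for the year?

£571842.88

January 1 – April 13, 2004: 104 days × 56 tonnes/day = 5,824 tonnes at £33.71/tonne → £196327.04
April 14 – October 26, 2004: 196 days × 56 tonnes/day = 10,976 tonnes at £29.68/tonne → £325767.68
October 27 – December 31, 2004: 66 days × 56 tonnes/day = 3,696 tonnes at £13.46/tonne → £49748.16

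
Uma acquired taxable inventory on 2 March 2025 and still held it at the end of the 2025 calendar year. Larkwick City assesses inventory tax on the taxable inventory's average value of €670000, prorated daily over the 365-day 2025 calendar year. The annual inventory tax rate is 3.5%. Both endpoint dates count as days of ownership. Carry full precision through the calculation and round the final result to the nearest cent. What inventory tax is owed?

€19595.21

Days held (2 March – 31 December 2025): 305 out of 365
Tax = €670000 × 3.5% × 305/365 = €19595.2055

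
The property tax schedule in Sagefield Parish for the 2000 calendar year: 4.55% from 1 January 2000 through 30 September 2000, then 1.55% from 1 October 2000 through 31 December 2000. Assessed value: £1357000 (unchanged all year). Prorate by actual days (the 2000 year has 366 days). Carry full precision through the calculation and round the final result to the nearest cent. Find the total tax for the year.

1 January – 30 September 2000: 274 days at 4.55% → £1357000 × 4.55% × 274/366 = £46223.2760
1 October – 31 December 2000: 92 days at 1.55% → £1357000 × 1.55% × 92/366 = £5287.1093
Total = £51510.3852

£51510.39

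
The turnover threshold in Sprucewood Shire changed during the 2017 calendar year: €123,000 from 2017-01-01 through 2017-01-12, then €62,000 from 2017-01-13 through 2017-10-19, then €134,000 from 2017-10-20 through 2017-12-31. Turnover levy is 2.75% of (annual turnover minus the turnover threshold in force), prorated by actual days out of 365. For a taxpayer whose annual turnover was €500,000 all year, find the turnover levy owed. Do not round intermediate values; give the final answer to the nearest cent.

2017-01-01 to 2017-01-12: 12 days, exemption €123,000 → (€500,000 − €123,000) × 2.75% × 12/365 = €340.8493
2017-01-13 to 2017-10-19: 280 days, exemption €62,000 → (€500,000 − €62,000) × 2.75% × 280/365 = €9,240.0000
2017-10-20 to 2017-12-31: 73 days, exemption €134,000 → (€500,000 − €134,000) × 2.75% × 73/365 = €2,013.0000
Total = €11,593.8493

€11,593.85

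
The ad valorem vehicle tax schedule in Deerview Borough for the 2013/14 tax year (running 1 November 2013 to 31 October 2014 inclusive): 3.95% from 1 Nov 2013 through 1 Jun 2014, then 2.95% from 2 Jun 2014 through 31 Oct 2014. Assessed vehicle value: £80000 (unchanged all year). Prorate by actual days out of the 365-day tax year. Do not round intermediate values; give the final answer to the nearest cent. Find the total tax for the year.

£2826.85

1 Nov 2013 – 1 Jun 2014: 213 days at 3.95% → £80000 × 3.95% × 213/365 = £1844.0548
2 Jun – 31 Oct 2014: 152 days at 2.95% → £80000 × 2.95% × 152/365 = £982.7945
Total = £2826.8493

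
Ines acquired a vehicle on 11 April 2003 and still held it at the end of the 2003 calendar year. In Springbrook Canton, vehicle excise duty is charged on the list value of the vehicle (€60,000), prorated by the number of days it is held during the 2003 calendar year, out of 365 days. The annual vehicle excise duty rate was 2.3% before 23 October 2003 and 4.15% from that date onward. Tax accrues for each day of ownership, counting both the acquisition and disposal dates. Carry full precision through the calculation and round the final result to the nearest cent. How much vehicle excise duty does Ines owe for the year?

€1,214.79

11 April – 22 October 2003: 195 days at 2.3% → €60,000 × 2.3% × 195/365 = €737.2603
23 October – 31 December 2003: 70 days at 4.15% → €60,000 × 4.15% × 70/365 = €477.5342
Total = €1,214.7945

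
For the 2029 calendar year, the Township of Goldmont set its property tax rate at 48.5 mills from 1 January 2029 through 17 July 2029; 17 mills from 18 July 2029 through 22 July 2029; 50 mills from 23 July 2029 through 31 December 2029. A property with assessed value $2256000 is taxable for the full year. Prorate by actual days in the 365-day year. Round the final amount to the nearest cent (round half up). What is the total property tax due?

$109944.46

1 January – 17 July 2029: 198 days at 48.5 mills → $2256000 × 4.85% × 198/365 = $59354.4329
18 July – 22 July 2029: 5 days at 17 mills → $2256000 × 1.7% × 5/365 = $525.3699
23 July – 31 December 2029: 162 days at 50 mills → $2256000 × 5% × 162/365 = $50064.6575
Total = $109944.4603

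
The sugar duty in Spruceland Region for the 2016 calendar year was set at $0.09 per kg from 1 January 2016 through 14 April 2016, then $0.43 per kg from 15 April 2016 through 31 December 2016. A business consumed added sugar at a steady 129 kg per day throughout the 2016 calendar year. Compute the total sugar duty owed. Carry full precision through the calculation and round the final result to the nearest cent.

$15,696.72

1 January – 14 April 2016: 105 days × 129 kg/day = 13,545 kg at $0.09/kg → $1,219.05
15 April – 31 December 2016: 261 days × 129 kg/day = 33,669 kg at $0.43/kg → $14,477.67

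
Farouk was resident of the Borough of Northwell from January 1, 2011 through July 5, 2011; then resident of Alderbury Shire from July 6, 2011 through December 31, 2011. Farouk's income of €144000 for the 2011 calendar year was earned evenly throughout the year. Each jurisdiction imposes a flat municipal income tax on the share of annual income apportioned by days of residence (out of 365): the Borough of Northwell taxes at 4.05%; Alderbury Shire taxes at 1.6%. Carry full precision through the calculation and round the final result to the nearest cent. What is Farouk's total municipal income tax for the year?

€4101.83

The Borough of Northwell, January 1 – July 5, 2011: 186 days → €144000 × 4.05% × 186/365 = €2971.9233
Alderbury Shire, July 6 – December 31, 2011: 179 days → €144000 × 1.6% × 179/365 = €1129.9068
Total = €4101.8301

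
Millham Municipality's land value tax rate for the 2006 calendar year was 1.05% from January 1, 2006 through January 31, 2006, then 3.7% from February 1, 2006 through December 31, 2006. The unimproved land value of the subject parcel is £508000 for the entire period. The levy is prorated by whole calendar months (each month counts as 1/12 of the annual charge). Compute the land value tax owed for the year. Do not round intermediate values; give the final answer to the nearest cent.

January 1 – January 31, 2006: 1 month at 1.05% → £508000 × 1.05% × 1/12 = £444.5000
February 1 – December 31, 2006: 11 months at 3.7% → £508000 × 3.7% × 11/12 = £17229.6667
Total = £17674.1667

£17674.17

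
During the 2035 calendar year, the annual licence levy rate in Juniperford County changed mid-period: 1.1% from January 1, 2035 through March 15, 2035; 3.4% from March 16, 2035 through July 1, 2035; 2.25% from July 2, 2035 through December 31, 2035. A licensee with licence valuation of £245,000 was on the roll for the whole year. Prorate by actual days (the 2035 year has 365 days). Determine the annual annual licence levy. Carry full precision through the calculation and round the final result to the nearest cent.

January 1 – March 15, 2035: 74 days at 1.1% → £245,000 × 1.1% × 74/365 = £546.3836
March 16 – July 1, 2035: 108 days at 3.4% → £245,000 × 3.4% × 108/365 = £2,464.7671
July 2 – December 31, 2035: 183 days at 2.25% → £245,000 × 2.25% × 183/365 = £2,763.8014
Total = £5,774.9521

£5,774.95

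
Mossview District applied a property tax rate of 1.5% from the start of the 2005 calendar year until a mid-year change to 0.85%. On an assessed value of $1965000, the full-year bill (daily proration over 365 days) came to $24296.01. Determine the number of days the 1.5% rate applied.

217 days

Let d = days at the first rate; then 365 − d days at the second rate.
$1965000 × [1.5%·d + 0.85%·(365−d)] / 365 = $24296.01
Solving gives d = 217, so the new rate took effect on 6 August 2005.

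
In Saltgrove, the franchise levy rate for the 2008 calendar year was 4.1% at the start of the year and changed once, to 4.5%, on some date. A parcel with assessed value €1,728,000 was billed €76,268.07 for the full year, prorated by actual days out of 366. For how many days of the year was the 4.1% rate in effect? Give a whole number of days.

79 days

Let d = days at the first rate; then 366 − d days at the second rate.
€1,728,000 × [4.1%·d + 4.5%·(366−d)] / 366 = €76,268.07
Solving gives d = 79, so the new rate took effect on 20 Mar 2008.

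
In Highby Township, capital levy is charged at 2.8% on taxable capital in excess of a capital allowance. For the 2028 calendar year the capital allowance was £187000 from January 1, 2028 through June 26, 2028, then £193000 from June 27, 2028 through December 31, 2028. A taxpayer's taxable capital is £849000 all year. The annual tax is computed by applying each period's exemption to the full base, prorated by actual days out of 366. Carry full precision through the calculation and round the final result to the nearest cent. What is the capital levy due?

£18449.70

January 1 – June 26, 2028: 178 days, exemption £187000 → (£849000 − £187000) × 2.8% × 178/366 = £9014.7760
June 27 – December 31, 2028: 188 days, exemption £193000 → (£849000 − £193000) × 2.8% × 188/366 = £9434.9290
Total = £18449.7049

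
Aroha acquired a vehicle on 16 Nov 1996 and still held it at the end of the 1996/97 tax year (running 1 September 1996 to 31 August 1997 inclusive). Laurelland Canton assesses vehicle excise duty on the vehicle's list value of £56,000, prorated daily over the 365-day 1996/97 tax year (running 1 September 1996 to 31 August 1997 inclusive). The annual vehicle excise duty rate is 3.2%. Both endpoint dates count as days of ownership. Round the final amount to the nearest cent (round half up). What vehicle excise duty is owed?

£1,418.87

Days held (16 Nov 1996 – 31 Aug 1997): 289 out of 365
Tax = £56,000 × 3.2% × 289/365 = £1,418.8712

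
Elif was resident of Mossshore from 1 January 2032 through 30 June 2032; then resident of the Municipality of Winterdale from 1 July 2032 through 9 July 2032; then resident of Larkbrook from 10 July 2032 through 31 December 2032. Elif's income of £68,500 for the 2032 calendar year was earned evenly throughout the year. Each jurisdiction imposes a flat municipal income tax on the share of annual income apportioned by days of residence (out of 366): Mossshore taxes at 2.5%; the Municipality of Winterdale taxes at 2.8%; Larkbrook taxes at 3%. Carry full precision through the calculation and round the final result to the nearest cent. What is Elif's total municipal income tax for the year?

£1,881.32

Mossshore, 1 January – 30 June 2032: 182 days → £68,500 × 2.5% × 182/366 = £851.5710
The Municipality of Winterdale, 1 July – 9 July 2032: 9 days → £68,500 × 2.8% × 9/366 = £47.1639
Larkbrook, 10 July – 31 December 2032: 175 days → £68,500 × 3% × 175/366 = £982.5820
Total = £1,881.3169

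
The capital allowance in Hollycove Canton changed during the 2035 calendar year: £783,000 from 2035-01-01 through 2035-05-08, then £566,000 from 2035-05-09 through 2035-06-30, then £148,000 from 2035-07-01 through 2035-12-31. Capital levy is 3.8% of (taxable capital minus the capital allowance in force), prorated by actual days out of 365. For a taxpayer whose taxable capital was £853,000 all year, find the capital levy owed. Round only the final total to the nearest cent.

2035-01-01 to 2035-05-08: 128 days, exemption £783,000 → (£853,000 − £783,000) × 3.8% × 128/365 = £932.8219
2035-05-09 to 2035-06-30: 53 days, exemption £566,000 → (£853,000 − £566,000) × 3.8% × 53/365 = £1,583.6110
2035-07-01 to 2035-12-31: 184 days, exemption £148,000 → (£853,000 − £148,000) × 3.8% × 184/365 = £13,505.0959
Total = £16,021.5288

£16,021.53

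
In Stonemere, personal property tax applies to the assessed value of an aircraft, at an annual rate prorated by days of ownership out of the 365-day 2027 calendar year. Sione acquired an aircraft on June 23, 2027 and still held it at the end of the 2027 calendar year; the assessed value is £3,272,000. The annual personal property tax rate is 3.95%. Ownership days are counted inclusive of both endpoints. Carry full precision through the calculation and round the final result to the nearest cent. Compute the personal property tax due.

Days held (June 23 – December 31, 2027): 192 out of 365
Tax = £3,272,000 × 3.95% × 192/365 = £67,985.8849

£67,985.88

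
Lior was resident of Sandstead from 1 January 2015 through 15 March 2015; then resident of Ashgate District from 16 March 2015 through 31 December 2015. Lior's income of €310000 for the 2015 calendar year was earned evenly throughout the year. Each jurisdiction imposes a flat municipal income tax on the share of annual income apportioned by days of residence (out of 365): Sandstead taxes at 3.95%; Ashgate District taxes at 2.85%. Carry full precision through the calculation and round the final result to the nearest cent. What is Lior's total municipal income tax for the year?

Sandstead, 1 January – 15 March 2015: 74 days → €310000 × 3.95% × 74/365 = €2482.5479
Ashgate District, 16 March – 31 December 2015: 291 days → €310000 × 2.85% × 291/365 = €7043.7945
Total = €9526.3425

€9526.34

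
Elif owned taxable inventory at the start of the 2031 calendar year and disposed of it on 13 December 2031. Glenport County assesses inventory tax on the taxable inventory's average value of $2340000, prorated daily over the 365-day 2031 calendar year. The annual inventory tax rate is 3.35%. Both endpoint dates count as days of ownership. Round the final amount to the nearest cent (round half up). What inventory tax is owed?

$74524.19

Days held (1 January – 13 December 2031): 347 out of 365
Tax = $2340000 × 3.35% × 347/365 = $74524.1918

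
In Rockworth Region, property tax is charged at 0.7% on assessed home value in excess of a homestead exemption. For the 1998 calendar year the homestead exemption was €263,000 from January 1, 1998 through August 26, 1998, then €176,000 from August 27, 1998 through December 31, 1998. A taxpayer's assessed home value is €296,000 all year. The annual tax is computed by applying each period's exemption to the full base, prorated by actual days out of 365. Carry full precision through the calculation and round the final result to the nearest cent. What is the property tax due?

€442.90

January 1 – August 26, 1998: 238 days, exemption €263,000 → (€296,000 − €263,000) × 0.7% × 238/365 = €150.6247
August 27 – December 31, 1998: 127 days, exemption €176,000 → (€296,000 − €176,000) × 0.7% × 127/365 = €292.2740
Total = €442.8986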